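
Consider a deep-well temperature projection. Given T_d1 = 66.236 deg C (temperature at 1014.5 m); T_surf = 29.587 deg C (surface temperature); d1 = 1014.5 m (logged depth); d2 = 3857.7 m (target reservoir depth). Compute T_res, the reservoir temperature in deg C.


Step 1: grad = (T_d1 - T_surf)/d1 * 1000 = (66.236 - 29.587)/1014.5 * 1000 = 36.12518 deg C/km
Step 2: T_res = T_surf + grad*d2/1000 = 29.587 + 36.12518*3857.7/1000 = 168.95 deg C
T_res = 168.95 deg C


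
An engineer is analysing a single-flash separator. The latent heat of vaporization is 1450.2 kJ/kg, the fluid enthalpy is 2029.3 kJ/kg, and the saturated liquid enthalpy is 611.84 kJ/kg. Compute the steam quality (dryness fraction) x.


x = (h - hf) / hfg
x = (2029.3 - 611.84) / 1450.2
x = 0.97742


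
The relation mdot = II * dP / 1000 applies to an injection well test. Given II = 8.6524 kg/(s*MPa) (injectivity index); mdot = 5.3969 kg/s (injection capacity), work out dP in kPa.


dP = mdot * 1000 / II
dP = 5.3969 * 1000 / 8.6524
dP = 623.75 kPa


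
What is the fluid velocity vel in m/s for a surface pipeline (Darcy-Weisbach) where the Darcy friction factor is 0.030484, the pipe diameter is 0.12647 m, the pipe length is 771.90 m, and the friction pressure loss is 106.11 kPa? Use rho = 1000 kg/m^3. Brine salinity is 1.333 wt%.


vel = sqrt(dP*1000*2*D / (f*L*rho))
vel = sqrt(106.11*1000*2*0.12647 / (0.030484*771.90*1000))
vel = 1.0680 m/s


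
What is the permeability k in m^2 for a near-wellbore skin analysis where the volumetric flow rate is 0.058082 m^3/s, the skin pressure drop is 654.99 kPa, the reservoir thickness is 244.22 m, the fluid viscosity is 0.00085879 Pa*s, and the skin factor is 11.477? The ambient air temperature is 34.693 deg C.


k = S*q*mu / (2*pi*dP_s*1000*hr)
k = 11.477*0.058082*0.00085879 / (2*pi*654.99*1000*244.22)
k = 5.6959e-13 m^2


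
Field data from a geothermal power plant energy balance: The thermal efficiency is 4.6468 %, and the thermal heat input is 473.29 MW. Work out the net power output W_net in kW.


W_net = eta / 100 * Q_in
W_net = 4.6468 / 100 * 473.29
W_net = 21.99284 MW
Convert: 21.99284 MW * 1000.0 = 21993 kW
W_net = 21993 kW


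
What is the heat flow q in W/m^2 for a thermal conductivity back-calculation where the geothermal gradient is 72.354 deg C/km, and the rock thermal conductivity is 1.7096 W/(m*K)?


q = k * grad / 1000
q = 1.7096 * 72.354 / 1000
q = 0.12370 W/m^2


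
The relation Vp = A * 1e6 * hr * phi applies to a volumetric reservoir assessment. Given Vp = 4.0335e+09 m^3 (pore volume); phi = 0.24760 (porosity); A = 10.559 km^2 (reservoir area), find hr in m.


hr = Vp / (A * 1e6 * phi)
hr = 4.0335e+09 / (10.559 * 1e6 * 0.24760)
hr = 1542.8 m


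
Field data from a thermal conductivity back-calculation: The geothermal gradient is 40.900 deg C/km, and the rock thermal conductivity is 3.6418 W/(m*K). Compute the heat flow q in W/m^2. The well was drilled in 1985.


q = k * grad / 1000
q = 3.6418 * 40.900 / 1000
q = 0.14895 W/m^2


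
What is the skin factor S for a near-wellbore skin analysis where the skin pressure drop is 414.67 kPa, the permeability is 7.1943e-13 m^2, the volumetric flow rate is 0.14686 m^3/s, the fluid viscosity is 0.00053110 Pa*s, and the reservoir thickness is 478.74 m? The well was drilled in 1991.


S = dP_s * 1000 * 2*pi*k*hr / (q*mu)
S = 414.67 * 1000 * 2*pi*7.1943e-13*478.74 / (0.14686*0.00053110)
S = 11.505


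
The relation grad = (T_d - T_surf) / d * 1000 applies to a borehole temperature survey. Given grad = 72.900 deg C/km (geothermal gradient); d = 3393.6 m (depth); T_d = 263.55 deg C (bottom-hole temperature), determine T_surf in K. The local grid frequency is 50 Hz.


T_surf = T_d - grad * d / 1000
T_surf = 263.55 - 72.900 * 3393.6 / 1000
T_surf = 16.15656 deg C
Convert to K: 16.15656 + 273.15 = 289.31 K
T_surf = 289.31 K


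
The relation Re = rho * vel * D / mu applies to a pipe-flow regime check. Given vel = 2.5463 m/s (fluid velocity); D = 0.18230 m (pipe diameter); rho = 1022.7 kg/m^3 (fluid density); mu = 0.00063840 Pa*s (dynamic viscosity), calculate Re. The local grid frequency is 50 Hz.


Re = rho * vel * D / mu
Re = 1022.7 * 2.5463 * 0.18230 / 0.00063840
Re = 7.4362e+05


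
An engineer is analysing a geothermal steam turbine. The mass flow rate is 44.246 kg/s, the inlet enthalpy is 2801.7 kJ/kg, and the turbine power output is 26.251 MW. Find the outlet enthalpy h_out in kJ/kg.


h_out = h_in - P * 1000 / mdot
h_out = 2801.7 - 26.251 * 1000 / 44.246
h_out = 2208.4 kJ/kg


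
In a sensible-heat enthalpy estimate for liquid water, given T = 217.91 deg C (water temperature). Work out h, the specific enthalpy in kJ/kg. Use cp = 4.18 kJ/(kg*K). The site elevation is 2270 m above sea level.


h = cp * T
h = 4.18 * 217.91
h = 910.86 kJ/kg


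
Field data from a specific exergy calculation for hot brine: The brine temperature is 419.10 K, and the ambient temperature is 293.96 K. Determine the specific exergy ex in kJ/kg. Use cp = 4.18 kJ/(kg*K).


ex = cp * ((T_b - T_0) - T_0 * ln(T_b/T_0))
ex = 4.18 * ((419.10 - 293.96) - 293.96 * ln(419.10/293.96))
ex = 87.289 kJ/kg


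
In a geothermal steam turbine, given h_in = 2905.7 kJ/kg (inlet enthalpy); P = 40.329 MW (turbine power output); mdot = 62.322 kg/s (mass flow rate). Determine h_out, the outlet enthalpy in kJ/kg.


h_out = h_in - P * 1000 / mdot
h_out = 2905.7 - 40.329 * 1000 / 62.322
h_out = 2258.6 kJ/kg


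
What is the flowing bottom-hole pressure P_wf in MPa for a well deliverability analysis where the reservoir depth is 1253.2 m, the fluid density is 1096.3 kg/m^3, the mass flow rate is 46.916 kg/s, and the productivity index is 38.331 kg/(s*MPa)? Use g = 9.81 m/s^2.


Step 1: P_i = rho*g*h/1e6 = 1096.3*9.81*1253.2/1e6 = 13.47779 MPa
Step 2: P_wf = P_i - mdot/PI = 13.47779 - 46.916/38.331 = 12.254 MPa
P_wf = 12.254 MPa


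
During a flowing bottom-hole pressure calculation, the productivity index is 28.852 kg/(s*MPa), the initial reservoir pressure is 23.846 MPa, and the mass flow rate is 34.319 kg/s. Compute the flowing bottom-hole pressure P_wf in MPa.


P_wf = P_i - mdot / PI
P_wf = 23.846 - 34.319 / 28.852
P_wf = 22.657 MPa


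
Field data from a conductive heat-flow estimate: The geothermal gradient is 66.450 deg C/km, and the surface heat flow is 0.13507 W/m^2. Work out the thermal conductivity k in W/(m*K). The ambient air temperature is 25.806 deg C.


k = q * 1000 / grad
k = 0.13507 * 1000 / 66.450
k = 2.0327 W/(m*K)


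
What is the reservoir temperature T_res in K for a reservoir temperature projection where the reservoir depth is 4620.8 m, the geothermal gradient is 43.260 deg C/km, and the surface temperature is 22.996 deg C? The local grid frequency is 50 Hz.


T_res = T_surf + grad * d / 1000
T_res = 22.996 + 43.260 * 4620.8 / 1000
T_res = 222.8918 deg C
Convert to K: 222.8918 + 273.15 = 496.04 K
T_res = 496.04 K


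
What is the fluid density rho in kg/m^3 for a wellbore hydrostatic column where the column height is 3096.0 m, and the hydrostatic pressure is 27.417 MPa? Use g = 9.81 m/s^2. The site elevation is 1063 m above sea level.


rho = P * 1e6 / (g * h)
rho = 27.417 * 1e6 / (9.81 * 3096.0)
rho = 902.71 kg/m^3


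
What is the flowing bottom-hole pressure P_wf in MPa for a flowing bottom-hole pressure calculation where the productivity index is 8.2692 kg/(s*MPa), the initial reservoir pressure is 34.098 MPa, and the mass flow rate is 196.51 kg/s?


P_wf = P_i - mdot / PI
P_wf = 34.098 - 196.51 / 8.2692
P_wf = 10.334 MPa


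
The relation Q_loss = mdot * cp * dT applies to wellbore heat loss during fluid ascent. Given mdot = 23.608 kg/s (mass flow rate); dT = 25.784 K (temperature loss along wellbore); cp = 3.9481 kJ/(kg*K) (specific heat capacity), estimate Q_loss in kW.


Q_loss = mdot * cp * dT
Q_loss = 23.608 * 3.9481 * 25.784
Q_loss = 2403.2 kW


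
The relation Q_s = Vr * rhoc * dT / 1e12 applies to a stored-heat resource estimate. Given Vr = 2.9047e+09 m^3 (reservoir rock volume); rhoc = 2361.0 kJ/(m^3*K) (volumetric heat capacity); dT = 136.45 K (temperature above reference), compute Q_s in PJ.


Q_s = Vr * rhoc * dT / 1e12
Q_s = 2.9047e+09 * 2361.0 * 136.45 / 1e12
Q_s = 935.77 PJ


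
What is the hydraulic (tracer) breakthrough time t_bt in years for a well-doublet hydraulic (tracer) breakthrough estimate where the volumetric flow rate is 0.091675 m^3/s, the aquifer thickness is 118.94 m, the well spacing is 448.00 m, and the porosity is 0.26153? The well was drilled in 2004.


t_bt = pi * hr * phi * L^2 / (3 * Qv) / (365.25*86400)
t_bt = pi * 118.94 * 0.26153 * 448.00^2 / (3 * 0.091675) / (365.25*86400)
t_bt = 2.2598 years


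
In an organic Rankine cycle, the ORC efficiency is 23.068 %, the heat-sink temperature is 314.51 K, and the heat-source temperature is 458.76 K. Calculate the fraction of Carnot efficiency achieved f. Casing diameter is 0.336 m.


f = (eta_orc/100) / (1 - Tc/Th)
f = (23.068/100) / (1 - 314.51/458.76)
f = 0.73363


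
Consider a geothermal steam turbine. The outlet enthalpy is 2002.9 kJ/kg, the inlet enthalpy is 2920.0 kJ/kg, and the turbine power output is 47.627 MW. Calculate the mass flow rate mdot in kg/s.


mdot = P * 1000 / (h_in - h_out)
mdot = 47.627 * 1000 / (2920.0 - 2002.9)
mdot = 51.932 kg/s


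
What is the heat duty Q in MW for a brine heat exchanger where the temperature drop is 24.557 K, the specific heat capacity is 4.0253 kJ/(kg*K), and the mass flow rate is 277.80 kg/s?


Q = mdot * cp * dT / 1000
Q = 277.80 * 4.0253 * 24.557 / 1000
Q = 27.460 MW


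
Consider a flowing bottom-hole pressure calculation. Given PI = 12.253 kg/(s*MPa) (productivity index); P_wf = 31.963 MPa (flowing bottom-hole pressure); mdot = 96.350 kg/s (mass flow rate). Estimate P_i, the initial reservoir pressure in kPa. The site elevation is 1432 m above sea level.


P_i = P_wf + mdot / PI
P_i = 31.963 + 96.350 / 12.253
P_i = 39.82638 MPa
Convert: 39.82638 MPa * 1000.0 = 39826 kPa
P_i = 39826 kPa


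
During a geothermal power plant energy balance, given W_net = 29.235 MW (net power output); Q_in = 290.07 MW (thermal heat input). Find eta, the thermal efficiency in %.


eta = W_net / Q_in * 100
eta = 29.235 / 290.07 * 100
eta = 10.079 %


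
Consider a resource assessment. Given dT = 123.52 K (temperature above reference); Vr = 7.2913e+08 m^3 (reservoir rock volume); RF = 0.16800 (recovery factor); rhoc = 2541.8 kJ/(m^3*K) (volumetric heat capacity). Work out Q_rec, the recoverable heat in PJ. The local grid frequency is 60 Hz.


Step 1: Q_s = Vr*rhoc*dT/1e12 = 7.2913e+08*2541.8*123.52/1e12 = 228.9199 PJ
Step 2: Q_rec = Q_s * RF = 228.9199 * 0.168 = 38.459 PJ
Q_rec = 38.459 PJ


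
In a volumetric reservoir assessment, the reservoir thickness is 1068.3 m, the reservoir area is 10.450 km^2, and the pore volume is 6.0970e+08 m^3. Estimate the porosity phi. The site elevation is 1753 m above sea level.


phi = Vp / (A * 1e6 * hr)
phi = 6.0970e+08 / (10.450 * 1e6 * 1068.3)
phi = 0.054614


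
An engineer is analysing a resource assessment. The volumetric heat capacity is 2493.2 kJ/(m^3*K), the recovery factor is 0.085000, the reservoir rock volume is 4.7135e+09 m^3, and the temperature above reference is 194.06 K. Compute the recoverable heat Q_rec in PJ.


Step 1: Q_s = Vr*rhoc*dT/1e12 = 4.7135e+09*2493.2*194.06/1e12 = 2280.535 PJ
Step 2: Q_rec = Q_s * RF = 2280.535 * 0.085 = 193.85 PJ
Q_rec = 193.85 PJ


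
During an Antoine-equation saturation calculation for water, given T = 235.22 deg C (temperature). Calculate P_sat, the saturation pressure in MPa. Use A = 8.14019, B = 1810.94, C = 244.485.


P_sat = 10^(A - B/(C + T)) / 760 * 0.101325
P_sat = 10^(8.14019 - 1810.94/(244.485 + 235.22)) / 760 * 0.101325
P_sat = 3.0902 MPa


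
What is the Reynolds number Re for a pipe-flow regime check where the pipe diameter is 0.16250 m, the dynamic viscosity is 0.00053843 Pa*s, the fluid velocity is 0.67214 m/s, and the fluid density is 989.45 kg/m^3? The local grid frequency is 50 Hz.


Re = rho * vel * D / mu
Re = 989.45 * 0.67214 * 0.16250 / 0.00053843
Re = 2.0071e+05


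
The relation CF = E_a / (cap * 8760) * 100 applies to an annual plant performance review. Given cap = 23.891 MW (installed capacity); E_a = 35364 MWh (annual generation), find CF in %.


CF = E_a / (cap * 8760) * 100
CF = 35364 / (23.891 * 8760) * 100
CF = 16.898 %


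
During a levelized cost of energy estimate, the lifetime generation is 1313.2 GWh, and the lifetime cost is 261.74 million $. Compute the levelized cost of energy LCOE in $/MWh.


LCOE = C_tot / E_tot * 100
LCOE = 261.74 / 1313.2 * 100
LCOE = 19.93147 cents/kWh
Convert: 19.93147 cents/kWh * 10.0 = 199.31 $/MWh
LCOE = 199.31 $/MWh


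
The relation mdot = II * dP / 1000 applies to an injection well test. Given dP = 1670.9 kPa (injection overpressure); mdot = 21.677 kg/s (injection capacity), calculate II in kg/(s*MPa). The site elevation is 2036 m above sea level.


II = mdot * 1000 / dP
II = 21.677 * 1000 / 1670.9
II = 12.973 kg/(s*MPa)


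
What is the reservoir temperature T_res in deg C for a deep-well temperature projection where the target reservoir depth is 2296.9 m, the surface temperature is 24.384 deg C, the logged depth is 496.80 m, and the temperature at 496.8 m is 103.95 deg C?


Step 1: grad = (T_d1 - T_surf)/d1 * 1000 = (103.95 - 24.384)/496.8 * 1000 = 160.1570 deg C/km
Step 2: T_res = T_surf + grad*d2/1000 = 24.384 + 160.1570*2296.9/1000 = 392.25 deg C
T_res = 392.25 deg C


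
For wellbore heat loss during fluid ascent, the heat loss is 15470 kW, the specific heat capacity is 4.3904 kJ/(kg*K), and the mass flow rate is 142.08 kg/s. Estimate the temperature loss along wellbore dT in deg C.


dT = Q_loss / (mdot * cp)
dT = 15470 / (142.08 * 4.3904)
dT = 24.80009 K
Convert (temperature difference, 1 K = 1 deg C): 24.80009 K = 24.80009 deg C
dT = 24.800 deg C


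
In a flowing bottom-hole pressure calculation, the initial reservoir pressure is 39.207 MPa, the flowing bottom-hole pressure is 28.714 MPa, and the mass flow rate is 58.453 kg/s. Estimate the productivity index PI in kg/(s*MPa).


PI = mdot / (P_i - P_wf)
PI = 58.453 / (39.207 - 28.714)
PI = 5.5707 kg/(s*MPa)


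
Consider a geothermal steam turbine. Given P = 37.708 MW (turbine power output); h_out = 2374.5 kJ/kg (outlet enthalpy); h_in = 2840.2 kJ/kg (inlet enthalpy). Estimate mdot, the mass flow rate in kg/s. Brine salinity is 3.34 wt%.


mdot = P * 1000 / (h_in - h_out)
mdot = 37.708 * 1000 / (2840.2 - 2374.5)
mdot = 80.971 kg/s


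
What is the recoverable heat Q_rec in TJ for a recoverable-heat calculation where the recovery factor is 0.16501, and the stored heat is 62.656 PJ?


Q_rec = Q_s * RF
Q_rec = 62.656 * 0.16501
Q_rec = 10.33887 PJ
Convert: 10.33887 PJ * 1000.0 = 10339 TJ
Q_rec = 10339 TJ


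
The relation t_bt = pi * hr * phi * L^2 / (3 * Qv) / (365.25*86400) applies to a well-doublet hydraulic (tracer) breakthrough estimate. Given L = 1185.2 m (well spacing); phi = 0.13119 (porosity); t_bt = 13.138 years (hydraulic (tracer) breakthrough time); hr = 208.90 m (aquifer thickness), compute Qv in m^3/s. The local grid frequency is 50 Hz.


Qv = pi*hr*phi*L^2 / (3*t_bt*365.25*86400)
Qv = pi*208.90*0.13119*1185.2^2 / (3*13.138*365.25*86400)
Qv = 0.097234 m^3/s


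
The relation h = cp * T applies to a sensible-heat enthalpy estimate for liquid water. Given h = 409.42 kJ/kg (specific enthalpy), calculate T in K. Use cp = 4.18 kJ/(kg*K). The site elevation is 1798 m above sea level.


T = h / cp
T = 409.42 / 4.18
T = 97.94737 deg C
Convert to K: 97.94737 + 273.15 = 371.10 K
T = 371.10 K


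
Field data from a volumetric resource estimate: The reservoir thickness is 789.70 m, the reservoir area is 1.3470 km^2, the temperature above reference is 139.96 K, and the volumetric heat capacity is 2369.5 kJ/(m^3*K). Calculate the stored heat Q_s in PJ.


Step 1: Vr = A*1e6*hr = 1.347*1e6*789.7 = 1.063726e+09 m^3
Step 2: Q_s = Vr*rhoc*dT/1e12 = 1.063726e+09*2369.5*139.96/1e12 = 352.77 PJ
Q_s = 352.77 PJ


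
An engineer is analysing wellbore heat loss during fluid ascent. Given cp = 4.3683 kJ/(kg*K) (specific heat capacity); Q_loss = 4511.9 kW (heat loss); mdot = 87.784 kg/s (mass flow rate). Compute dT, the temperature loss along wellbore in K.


dT = Q_loss / (mdot * cp)
dT = 4511.9 / (87.784 * 4.3683)
dT = 11.766 K


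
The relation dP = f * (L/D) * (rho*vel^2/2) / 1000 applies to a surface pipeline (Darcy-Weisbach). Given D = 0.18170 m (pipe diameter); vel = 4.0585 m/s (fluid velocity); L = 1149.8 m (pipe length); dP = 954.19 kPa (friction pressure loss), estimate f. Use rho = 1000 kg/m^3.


f = dP*1000 / ((L/D)*(rho*vel^2/2))
f = 954.19*1000 / ((1149.8/0.18170)*(1000*4.0585^2/2))
f = 0.018309


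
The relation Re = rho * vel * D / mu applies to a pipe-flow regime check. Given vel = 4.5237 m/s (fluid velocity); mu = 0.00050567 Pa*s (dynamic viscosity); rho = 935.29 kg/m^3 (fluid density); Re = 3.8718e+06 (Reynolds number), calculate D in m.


D = Re * mu / (rho * vel)
D = 3.8718e+06 * 0.00050567 / (935.29 * 4.5237)
D = 0.46274 m


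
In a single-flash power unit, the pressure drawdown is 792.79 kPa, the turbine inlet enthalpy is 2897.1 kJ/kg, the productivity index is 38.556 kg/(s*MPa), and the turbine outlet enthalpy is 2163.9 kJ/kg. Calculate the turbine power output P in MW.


Step 1: mdot = PI * dP / 1000 = 38.556 * 792.79 / 1000 = 30.56681 kg/s
Step 2: P = mdot*(h_in - h_out)/1000 = 30.56681*(2897.1 - 2163.9)/1000 = 22.412 MW
P = 22.412 MW


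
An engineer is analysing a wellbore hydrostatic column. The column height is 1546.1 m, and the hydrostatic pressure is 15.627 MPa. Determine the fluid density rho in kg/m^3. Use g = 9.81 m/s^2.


rho = P * 1e6 / (g * h)
rho = 15.627 * 1e6 / (9.81 * 1546.1)
rho = 1030.3 kg/m^3


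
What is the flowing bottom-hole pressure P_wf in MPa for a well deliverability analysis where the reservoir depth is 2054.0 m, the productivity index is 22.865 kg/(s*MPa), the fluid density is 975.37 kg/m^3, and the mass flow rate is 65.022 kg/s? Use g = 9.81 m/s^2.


Step 1: P_i = rho*g*h/1e6 = 975.37*9.81*2054.0/1e6 = 19.65345 MPa
Step 2: P_wf = P_i - mdot/PI = 19.65345 - 65.022/22.865 = 16.810 MPa
P_wf = 16.810 MPa


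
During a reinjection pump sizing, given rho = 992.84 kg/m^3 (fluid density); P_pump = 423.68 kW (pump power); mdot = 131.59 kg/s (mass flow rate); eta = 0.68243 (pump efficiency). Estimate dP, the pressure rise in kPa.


dP = P_pump * rho * eta / mdot
dP = 423.68 * 992.84 * 0.68243 / 131.59
dP = 2181.5 kPa


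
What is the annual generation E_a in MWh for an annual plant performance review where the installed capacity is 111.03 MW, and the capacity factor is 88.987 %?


E_a = CF / 100 * cap * 8760
E_a = 88.987 / 100 * 111.03 * 8760
E_a = 8.6551e+05 MWh


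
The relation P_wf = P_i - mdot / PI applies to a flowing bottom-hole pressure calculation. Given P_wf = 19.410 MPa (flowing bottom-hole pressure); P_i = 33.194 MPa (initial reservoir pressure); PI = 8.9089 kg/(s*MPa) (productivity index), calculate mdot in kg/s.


mdot = (P_i - P_wf) * PI
mdot = (33.194 - 19.410) * 8.9089
mdot = 122.80 kg/s


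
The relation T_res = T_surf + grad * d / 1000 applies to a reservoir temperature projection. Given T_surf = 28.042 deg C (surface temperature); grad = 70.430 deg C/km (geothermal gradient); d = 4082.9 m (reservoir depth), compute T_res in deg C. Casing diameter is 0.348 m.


T_res = T_surf + grad * d / 1000
T_res = 28.042 + 70.430 * 4082.9 / 1000
T_res = 315.60 deg C


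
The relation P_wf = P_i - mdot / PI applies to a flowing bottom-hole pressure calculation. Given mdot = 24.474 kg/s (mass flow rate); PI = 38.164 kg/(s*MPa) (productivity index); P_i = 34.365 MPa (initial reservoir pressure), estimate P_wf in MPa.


P_wf = P_i - mdot / PI
P_wf = 34.365 - 24.474 / 38.164
P_wf = 33.724 MPa


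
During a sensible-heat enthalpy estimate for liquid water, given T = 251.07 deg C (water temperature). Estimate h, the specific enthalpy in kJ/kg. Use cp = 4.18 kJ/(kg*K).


h = cp * T
h = 4.18 * 251.07
h = 1049.5 kJ/kg


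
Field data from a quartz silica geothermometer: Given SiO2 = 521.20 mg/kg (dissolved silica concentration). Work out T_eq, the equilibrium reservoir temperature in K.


T_eq = 1309 / (5.19 - log10(SiO2)) - 273.15
T_eq = 1309 / (5.19 - log10(521.20)) - 273.15
T_eq = 256.1676 deg C
Convert to K: 256.1676 + 273.15 = 529.32 K
T_eq = 529.32 K


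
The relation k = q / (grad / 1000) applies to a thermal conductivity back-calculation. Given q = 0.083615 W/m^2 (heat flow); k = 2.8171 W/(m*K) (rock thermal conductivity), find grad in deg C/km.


grad = q / k * 1000
grad = 0.083615 / 2.8171 * 1000
grad = 29.681 deg C/km


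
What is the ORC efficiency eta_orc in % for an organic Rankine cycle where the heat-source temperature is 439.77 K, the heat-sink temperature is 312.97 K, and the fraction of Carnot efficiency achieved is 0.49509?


eta_orc = (1 - Tc/Th) * f * 100
eta_orc = (1 - 312.97/439.77) * 0.49509 * 100
eta_orc = 14.275 %


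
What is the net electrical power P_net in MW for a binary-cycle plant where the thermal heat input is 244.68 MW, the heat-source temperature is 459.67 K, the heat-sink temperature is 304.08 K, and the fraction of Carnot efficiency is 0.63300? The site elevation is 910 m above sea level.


Step 1: eta = (1 - Tc/Th)*f = (1 - 304.08/459.67)*0.633 = 0.2142591
Step 2: P_net = eta * Q_in = 0.2142591 * 244.68 = 52.425 MW
P_net = 52.425 MW


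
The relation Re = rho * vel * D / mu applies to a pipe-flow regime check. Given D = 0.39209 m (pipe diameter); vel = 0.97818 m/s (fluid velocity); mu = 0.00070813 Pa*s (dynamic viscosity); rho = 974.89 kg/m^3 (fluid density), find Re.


Re = rho * vel * D / mu
Re = 974.89 * 0.97818 * 0.39209 / 0.00070813
Re = 5.2802e+05


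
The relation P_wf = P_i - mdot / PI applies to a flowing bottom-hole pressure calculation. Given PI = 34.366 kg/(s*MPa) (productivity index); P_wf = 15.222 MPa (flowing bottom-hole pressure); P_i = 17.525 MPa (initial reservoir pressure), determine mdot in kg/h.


mdot = (P_i - P_wf) * PI
mdot = (17.525 - 15.222) * 34.366
mdot = 79.14490 kg/s
Convert: 79.14490 kg/s * 3600.0 = 2.8492e+05 kg/h
mdot = 2.8492e+05 kg/h


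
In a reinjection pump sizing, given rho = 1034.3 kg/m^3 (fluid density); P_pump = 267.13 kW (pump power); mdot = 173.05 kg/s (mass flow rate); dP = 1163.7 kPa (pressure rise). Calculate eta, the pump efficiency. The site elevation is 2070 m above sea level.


eta = mdot * dP / (rho * P_pump)
eta = 173.05 * 1163.7 / (1034.3 * 267.13)
eta = 0.72886


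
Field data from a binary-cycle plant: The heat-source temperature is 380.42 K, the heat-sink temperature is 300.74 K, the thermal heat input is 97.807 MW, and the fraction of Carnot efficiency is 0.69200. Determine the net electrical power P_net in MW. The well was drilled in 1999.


Step 1: eta = (1 - Tc/Th)*f = (1 - 300.74/380.42)*0.692 = 0.1449413
Step 2: P_net = eta * Q_in = 0.1449413 * 97.807 = 14.176 MW
P_net = 14.176 MW


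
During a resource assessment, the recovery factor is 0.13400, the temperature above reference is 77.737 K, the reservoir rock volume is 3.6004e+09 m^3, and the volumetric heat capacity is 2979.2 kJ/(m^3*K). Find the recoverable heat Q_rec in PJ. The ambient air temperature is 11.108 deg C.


Step 1: Q_s = Vr*rhoc*dT/1e12 = 3.6004e+09*2979.2*77.737/1e12 = 833.8313 PJ
Step 2: Q_rec = Q_s * RF = 833.8313 * 0.134 = 111.73 PJ
Q_rec = 111.73 PJ


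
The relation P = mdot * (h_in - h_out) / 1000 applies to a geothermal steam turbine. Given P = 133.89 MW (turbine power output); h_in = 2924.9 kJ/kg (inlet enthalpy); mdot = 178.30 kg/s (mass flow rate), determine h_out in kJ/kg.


h_out = h_in - P * 1000 / mdot
h_out = 2924.9 - 133.89 * 1000 / 178.30
h_out = 2174.0 kJ/kg


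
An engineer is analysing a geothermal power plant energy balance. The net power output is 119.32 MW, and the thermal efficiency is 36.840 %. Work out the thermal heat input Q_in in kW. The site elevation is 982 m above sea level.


Q_in = W_net / (eta / 100)
Q_in = 119.32 / (36.840 / 100)
Q_in = 323.8871 MW
Convert: 323.8871 MW * 1000.0 = 3.2389e+05 kW
Q_in = 3.2389e+05 kW


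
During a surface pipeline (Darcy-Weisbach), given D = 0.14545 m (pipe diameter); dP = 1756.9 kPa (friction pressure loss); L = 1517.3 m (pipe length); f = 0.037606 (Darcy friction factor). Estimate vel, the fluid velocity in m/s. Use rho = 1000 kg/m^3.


vel = sqrt(dP*1000*2*D / (f*L*rho))
vel = sqrt(1756.9*1000*2*0.14545 / (0.037606*1517.3*1000))
vel = 2.9928 m/s


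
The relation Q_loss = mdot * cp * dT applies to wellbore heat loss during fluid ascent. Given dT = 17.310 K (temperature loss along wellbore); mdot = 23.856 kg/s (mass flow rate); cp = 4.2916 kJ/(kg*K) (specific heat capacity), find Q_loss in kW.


Q_loss = mdot * cp * dT
Q_loss = 23.856 * 4.2916 * 17.310
Q_loss = 1772.2 kW


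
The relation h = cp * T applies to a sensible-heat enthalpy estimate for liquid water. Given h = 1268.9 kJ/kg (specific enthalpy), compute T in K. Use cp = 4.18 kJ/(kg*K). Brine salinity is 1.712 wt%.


T = h / cp
T = 1268.9 / 4.18
T = 303.5646 deg C
Convert to K: 303.5646 + 273.15 = 576.71 K
T = 576.71 K


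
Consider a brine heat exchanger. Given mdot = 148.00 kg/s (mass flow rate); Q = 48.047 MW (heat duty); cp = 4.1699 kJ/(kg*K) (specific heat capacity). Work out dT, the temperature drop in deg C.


dT = Q * 1000 / (mdot * cp)
dT = 48.047 * 1000 / (148.00 * 4.1699)
dT = 77.85364 K
Convert (temperature difference, 1 K = 1 deg C): 77.85364 K = 77.85364 deg C
dT = 77.854 deg C


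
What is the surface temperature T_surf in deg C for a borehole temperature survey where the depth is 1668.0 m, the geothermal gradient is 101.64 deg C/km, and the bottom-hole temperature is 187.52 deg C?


T_surf = T_d - grad * d / 1000
T_surf = 187.52 - 101.64 * 1668.0 / 1000
T_surf = 17.984 deg C


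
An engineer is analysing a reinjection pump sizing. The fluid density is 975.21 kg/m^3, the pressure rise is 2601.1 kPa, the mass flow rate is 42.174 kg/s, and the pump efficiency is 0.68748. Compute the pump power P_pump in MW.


P_pump = mdot * dP / (rho * eta)
P_pump = 42.174 * 2601.1 / (975.21 * 0.68748)
P_pump = 163.6227 kW
Convert: 163.6227 kW * 0.001 = 0.16362 MW
P_pump = 0.16362 MW


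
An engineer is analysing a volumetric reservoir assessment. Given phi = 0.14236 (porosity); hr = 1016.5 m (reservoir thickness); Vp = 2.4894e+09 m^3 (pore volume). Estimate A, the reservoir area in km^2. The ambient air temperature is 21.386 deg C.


A = Vp / (1e6 * hr * phi)
A = 2.4894e+09 / (1e6 * 1016.5 * 0.14236)
A = 17.203 km^2


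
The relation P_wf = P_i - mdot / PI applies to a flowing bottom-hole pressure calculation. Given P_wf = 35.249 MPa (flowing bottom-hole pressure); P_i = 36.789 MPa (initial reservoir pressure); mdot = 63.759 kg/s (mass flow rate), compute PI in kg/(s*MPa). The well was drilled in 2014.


PI = mdot / (P_i - P_wf)
PI = 63.759 / (36.789 - 35.249)
PI = 41.402 kg/(s*MPa)


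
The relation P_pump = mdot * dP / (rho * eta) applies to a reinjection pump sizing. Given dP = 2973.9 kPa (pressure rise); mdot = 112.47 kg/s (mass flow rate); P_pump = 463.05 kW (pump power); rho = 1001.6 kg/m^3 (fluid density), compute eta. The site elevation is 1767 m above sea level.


eta = mdot * dP / (rho * P_pump)
eta = 112.47 * 2973.9 / (1001.6 * 463.05)
eta = 0.72118


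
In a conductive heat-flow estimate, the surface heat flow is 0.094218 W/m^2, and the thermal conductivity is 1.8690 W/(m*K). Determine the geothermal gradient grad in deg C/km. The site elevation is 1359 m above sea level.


grad = q * 1000 / k
grad = 0.094218 * 1000 / 1.8690
grad = 50.411 deg C/km


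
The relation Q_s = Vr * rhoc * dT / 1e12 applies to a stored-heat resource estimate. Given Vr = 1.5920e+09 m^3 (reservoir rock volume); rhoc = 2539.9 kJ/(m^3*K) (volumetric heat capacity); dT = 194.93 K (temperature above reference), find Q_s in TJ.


Q_s = Vr * rhoc * dT / 1e12
Q_s = 1.5920e+09 * 2539.9 * 194.93 / 1e12
Q_s = 788.2035 PJ
Convert: 788.2035 PJ * 1000.0 = 7.8820e+05 TJ
Q_s = 7.8820e+05 TJ


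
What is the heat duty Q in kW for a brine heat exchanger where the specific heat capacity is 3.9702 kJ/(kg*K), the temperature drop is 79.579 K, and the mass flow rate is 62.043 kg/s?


Q = mdot * cp * dT / 1000
Q = 62.043 * 3.9702 * 79.579 / 1000
Q = 19.60215 MW
Convert: 19.60215 MW * 1000.0 = 19602 kW
Q = 19602 kW


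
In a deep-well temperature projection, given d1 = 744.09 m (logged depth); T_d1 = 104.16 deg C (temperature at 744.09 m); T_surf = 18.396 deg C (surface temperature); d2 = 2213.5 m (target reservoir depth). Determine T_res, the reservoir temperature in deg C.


Step 1: grad = (T_d1 - T_surf)/d1 * 1000 = (104.16 - 18.396)/744.09 * 1000 = 115.2603 deg C/km
Step 2: T_res = T_surf + grad*d2/1000 = 18.396 + 115.2603*2213.5/1000 = 273.52 deg C
T_res = 273.52 deg C


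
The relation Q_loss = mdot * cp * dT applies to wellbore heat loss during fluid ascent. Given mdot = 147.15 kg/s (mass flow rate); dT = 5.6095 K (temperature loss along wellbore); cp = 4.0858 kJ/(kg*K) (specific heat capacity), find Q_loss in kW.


Q_loss = mdot * cp * dT
Q_loss = 147.15 * 4.0858 * 5.6095
Q_loss = 3372.6 kW


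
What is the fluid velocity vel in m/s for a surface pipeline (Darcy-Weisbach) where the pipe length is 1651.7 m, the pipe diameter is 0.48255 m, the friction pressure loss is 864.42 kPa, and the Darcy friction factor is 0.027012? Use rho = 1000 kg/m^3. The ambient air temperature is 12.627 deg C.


vel = sqrt(dP*1000*2*D / (f*L*rho))
vel = sqrt(864.42*1000*2*0.48255 / (0.027012*1651.7*1000))
vel = 4.3242 m/s


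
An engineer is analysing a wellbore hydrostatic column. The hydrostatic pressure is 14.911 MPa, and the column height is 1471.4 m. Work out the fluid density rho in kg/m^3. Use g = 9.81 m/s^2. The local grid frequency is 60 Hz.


rho = P * 1e6 / (g * h)
rho = 14.911 * 1e6 / (9.81 * 1471.4)
rho = 1033.0 kg/m^3


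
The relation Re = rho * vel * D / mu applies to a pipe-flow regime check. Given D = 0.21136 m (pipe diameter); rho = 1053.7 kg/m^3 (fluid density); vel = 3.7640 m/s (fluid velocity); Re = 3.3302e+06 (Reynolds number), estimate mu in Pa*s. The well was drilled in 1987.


mu = rho * vel * D / Re
mu = 1053.7 * 3.7640 * 0.21136 / 3.3302e+06
mu = 0.00025172 Pa*s


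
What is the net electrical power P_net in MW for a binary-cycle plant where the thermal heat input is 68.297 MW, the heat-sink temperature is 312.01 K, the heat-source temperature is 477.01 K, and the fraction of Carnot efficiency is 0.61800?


Step 1: eta = (1 - Tc/Th)*f = (1 - 312.01/477.01)*0.618 = 0.2137691
Step 2: P_net = eta * Q_in = 0.2137691 * 68.297 = 14.600 MW
P_net = 14.600 MW


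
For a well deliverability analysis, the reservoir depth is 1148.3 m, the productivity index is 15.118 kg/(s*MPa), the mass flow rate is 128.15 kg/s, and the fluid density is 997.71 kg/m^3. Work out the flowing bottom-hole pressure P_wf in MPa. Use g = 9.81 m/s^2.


Step 1: P_i = rho*g*h/1e6 = 997.71*9.81*1148.3/1e6 = 11.23903 MPa
Step 2: P_wf = P_i - mdot/PI = 11.23903 - 128.15/15.118 = 2.7624 MPa
P_wf = 2.7624 MPa


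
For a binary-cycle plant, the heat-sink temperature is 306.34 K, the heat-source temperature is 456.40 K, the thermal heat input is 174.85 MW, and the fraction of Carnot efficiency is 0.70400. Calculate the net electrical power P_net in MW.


Step 1: eta = (1 - Tc/Th)*f = (1 - 306.34/456.4)*0.704 = 0.2314685
Step 2: P_net = eta * Q_in = 0.2314685 * 174.85 = 40.472 MW
P_net = 40.472 MW


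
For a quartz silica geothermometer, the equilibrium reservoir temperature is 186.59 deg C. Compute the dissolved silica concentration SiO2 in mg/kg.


SiO2 = 10^(5.19 - 1309/(T_eq + 273.15))
SiO2 = 10^(5.19 - 1309/(186.59 + 273.15))
SiO2 = 220.16 mg/kg


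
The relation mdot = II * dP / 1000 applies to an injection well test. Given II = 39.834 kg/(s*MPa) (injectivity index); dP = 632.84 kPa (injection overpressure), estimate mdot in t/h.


mdot = II * dP / 1000
mdot = 39.834 * 632.84 / 1000
mdot = 25.20855 kg/s
Convert: 25.20855 kg/s * 3.6 = 90.751 t/h
mdot = 90.751 t/h


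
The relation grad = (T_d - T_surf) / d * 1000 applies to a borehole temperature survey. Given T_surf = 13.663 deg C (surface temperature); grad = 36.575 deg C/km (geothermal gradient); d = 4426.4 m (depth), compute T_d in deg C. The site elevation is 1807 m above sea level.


T_d = T_surf + grad * d / 1000
T_d = 13.663 + 36.575 * 4426.4 / 1000
T_d = 175.56 deg C


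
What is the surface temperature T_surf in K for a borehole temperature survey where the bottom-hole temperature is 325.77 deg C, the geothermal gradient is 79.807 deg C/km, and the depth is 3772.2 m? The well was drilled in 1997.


T_surf = T_d - grad * d / 1000
T_surf = 325.77 - 79.807 * 3772.2 / 1000
T_surf = 24.72203 deg C
Convert to K: 24.72203 + 273.15 = 297.87 K
T_surf = 297.87 K


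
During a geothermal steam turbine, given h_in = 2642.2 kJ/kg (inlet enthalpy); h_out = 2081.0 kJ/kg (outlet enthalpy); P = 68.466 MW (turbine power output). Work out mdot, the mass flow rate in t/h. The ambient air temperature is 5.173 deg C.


mdot = P * 1000 / (h_in - h_out)
mdot = 68.466 * 1000 / (2642.2 - 2081.0)
mdot = 121.9993 kg/s
Convert: 121.9993 kg/s * 3.6 = 439.20 t/h
mdot = 439.20 t/h


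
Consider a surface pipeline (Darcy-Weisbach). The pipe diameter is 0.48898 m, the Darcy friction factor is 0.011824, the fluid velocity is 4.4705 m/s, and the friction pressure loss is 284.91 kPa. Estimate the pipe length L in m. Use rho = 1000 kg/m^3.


L = dP*1000*D / (f*rho*vel^2/2)
L = 284.91*1000*0.48898 / (0.011824*1000*4.4705^2/2)
L = 1179.1 m


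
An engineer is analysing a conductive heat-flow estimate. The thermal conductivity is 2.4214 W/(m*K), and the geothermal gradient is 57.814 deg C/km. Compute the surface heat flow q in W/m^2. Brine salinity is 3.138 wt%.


q = k * grad / 1000
q = 2.4214 * 57.814 / 1000
q = 0.13999 W/m^2


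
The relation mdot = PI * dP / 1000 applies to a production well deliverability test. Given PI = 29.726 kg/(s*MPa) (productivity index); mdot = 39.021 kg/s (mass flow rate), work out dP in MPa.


dP = mdot * 1000 / PI
dP = 39.021 * 1000 / 29.726
dP = 1312.689 kPa
Convert: 1312.689 kPa * 0.001 = 1.3127 MPa
dP = 1.3127 MPa


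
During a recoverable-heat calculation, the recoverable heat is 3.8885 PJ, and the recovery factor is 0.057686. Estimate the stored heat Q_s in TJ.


Q_s = Q_rec / RF
Q_s = 3.8885 / 0.057686
Q_s = 67.40804 PJ
Convert: 67.40804 PJ * 1000.0 = 67408 TJ
Q_s = 67408 TJ


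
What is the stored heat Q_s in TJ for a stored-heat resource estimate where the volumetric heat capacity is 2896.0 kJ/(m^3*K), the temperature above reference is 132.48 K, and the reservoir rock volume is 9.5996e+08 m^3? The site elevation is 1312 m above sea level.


Q_s = Vr * rhoc * dT / 1e12
Q_s = 9.5996e+08 * 2896.0 * 132.48 / 1e12
Q_s = 368.3003 PJ
Convert: 368.3003 PJ * 1000.0 = 3.6830e+05 TJ
Q_s = 3.6830e+05 TJ


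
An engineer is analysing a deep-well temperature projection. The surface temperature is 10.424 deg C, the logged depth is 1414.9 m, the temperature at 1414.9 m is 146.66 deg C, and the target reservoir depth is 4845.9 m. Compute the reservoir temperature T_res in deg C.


Step 1: grad = (T_d1 - T_surf)/d1 * 1000 = (146.66 - 10.424)/1414.9 * 1000 = 96.28666 deg C/km
Step 2: T_res = T_surf + grad*d2/1000 = 10.424 + 96.28666*4845.9/1000 = 477.02 deg C
T_res = 477.02 deg C


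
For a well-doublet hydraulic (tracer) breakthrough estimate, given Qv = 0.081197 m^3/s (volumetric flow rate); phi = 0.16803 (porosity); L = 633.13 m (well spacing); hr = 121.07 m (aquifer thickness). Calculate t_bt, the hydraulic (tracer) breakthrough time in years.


t_bt = pi * hr * phi * L^2 / (3 * Qv) / (365.25*86400)
t_bt = pi * 121.07 * 0.16803 * 633.13^2 / (3 * 0.081197) / (365.25*86400)
t_bt = 3.3327 years


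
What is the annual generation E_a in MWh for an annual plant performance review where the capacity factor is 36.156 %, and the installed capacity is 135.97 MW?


E_a = CF / 100 * cap * 8760
E_a = 36.156 / 100 * 135.97 * 8760
E_a = 4.3065e+05 MWh


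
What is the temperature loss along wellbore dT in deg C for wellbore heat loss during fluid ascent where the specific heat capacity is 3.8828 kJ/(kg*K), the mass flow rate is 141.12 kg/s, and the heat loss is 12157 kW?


dT = Q_loss / (mdot * cp)
dT = 12157 / (141.12 * 3.8828)
dT = 22.18671 K
Convert (temperature difference, 1 K = 1 deg C): 22.18671 K = 22.18671 deg C
dT = 22.187 deg C


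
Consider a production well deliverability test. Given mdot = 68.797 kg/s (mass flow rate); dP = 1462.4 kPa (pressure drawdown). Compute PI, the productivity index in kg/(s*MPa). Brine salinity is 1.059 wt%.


PI = mdot * 1000 / dP
PI = 68.797 * 1000 / 1462.4
PI = 47.044 kg/(s*MPa)


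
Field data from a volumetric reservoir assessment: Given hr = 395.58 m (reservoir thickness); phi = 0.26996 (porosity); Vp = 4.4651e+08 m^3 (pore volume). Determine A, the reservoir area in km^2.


A = Vp / (1e6 * hr * phi)
A = 4.4651e+08 / (1e6 * 395.58 * 0.26996)
A = 4.1812 km^2


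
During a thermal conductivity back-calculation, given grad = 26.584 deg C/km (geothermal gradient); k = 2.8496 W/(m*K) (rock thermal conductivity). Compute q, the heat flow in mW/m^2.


q = k * grad / 1000
q = 2.8496 * 26.584 / 1000
q = 0.07575377 W/m^2
Convert: 0.07575377 W/m^2 * 1000.0 = 75.754 mW/m^2
q = 75.754 mW/m^2


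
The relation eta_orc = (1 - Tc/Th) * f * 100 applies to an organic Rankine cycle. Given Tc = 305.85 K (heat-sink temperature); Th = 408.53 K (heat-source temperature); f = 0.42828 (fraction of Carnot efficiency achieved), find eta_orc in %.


eta_orc = (1 - Tc/Th) * f * 100
eta_orc = (1 - 305.85/408.53) * 0.42828 * 100
eta_orc = 10.764 %


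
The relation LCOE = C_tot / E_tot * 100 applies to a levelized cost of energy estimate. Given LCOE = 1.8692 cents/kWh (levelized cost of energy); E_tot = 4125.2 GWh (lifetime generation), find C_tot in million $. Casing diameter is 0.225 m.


C_tot = LCOE / 100 * E_tot
C_tot = 1.8692 / 100 * 4125.2
C_tot = 77.108 million $


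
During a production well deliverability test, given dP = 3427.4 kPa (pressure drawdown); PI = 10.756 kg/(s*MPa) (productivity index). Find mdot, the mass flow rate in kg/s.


mdot = PI * dP / 1000
mdot = 10.756 * 3427.4 / 1000
mdot = 36.865 kg/s


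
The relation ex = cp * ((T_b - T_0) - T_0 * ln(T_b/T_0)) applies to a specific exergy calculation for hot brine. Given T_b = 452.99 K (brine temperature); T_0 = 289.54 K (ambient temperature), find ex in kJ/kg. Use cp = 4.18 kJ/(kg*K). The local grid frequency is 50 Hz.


ex = cp * ((T_b - T_0) - T_0 * ln(T_b/T_0))
ex = 4.18 * ((452.99 - 289.54) - 289.54 * ln(452.99/289.54))
ex = 141.53 kJ/kg


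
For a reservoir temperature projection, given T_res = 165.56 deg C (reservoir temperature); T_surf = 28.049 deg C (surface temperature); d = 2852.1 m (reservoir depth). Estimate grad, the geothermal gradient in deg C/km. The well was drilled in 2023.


grad = (T_res - T_surf) / d * 1000
grad = (165.56 - 28.049) / 2852.1 * 1000
grad = 48.214 deg C/km


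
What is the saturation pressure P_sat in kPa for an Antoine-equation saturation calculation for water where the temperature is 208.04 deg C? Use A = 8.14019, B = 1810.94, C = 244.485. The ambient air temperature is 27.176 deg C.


P_sat = 10^(A - B/(C + T)) / 760 * 0.101325
P_sat = 10^(8.14019 - 1810.94/(244.485 + 208.04)) / 760 * 0.101325
P_sat = 1.833314 MPa
Convert: 1.833314 MPa * 1000.0 = 1833.3 kPa
P_sat = 1833.3 kPa


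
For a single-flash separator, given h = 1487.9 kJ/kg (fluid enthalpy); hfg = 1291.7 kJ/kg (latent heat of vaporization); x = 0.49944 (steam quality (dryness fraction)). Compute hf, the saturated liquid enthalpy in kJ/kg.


hf = h - x * hfg
hf = 1487.9 - 0.49944 * 1291.7
hf = 842.77 kJ/kg
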